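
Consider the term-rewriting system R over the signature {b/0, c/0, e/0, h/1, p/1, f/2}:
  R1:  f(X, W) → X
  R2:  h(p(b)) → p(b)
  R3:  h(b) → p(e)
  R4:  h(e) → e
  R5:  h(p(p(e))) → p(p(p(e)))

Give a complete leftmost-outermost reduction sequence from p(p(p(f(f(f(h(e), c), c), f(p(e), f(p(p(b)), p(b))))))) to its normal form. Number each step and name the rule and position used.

p(p(p(e)))

1. p(p(p(f(f(f(h(e), c), c), f(p(e), f(p(p(b)), p(b)))))))  →  p(p(p(f(f(h(e), c), c))))   [R1 at 1.1.1]
2. p(p(p(f(f(h(e), c), c))))  →  p(p(p(f(h(e), c))))   [R1 at 1.1.1]
3. p(p(p(f(h(e), c))))  →  p(p(p(h(e))))   [R1 at 1.1.1]
4. p(p(p(h(e))))  →  p(p(p(e)))   [R4 at 1.1.1]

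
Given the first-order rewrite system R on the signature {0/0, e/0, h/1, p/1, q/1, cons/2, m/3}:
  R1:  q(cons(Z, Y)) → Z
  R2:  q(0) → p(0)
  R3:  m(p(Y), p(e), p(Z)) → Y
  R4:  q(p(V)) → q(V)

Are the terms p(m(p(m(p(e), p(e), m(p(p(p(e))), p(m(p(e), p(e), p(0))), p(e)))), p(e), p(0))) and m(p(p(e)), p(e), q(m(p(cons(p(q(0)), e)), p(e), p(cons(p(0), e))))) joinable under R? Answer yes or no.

yes — NF(t₁) = p(e), NF(t₂) = p(e)

Reduce t₁ = p(m(p(m(p(e), p(e), m(p(p(p(e))), p(m(p(e), p(e), p(0))), p(e)))), p(e), p(0))):
1. p(m(p(m(p(e), p(e), m(p(p(p(e))), p(m(p(e), p(e), p(0))), p(e)))), p(e), p(0)))  →  p(m(p(e), p(e), m(p(p(p(e))), p(m(p(e), p(e), p(0))), p(e))))   [R3 at 1]
2. p(m(p(e), p(e), m(p(p(p(e))), p(m(p(e), p(e), p(0))), p(e))))  →  p(m(p(e), p(e), m(p(p(p(e))), p(e), p(e))))   [R3 at 1.3.2.1]
3. p(m(p(e), p(e), m(p(p(p(e))), p(e), p(e))))  →  p(m(p(e), p(e), p(p(e))))   [R3 at 1.3]
4. p(m(p(e), p(e), p(p(e))))  →  p(e)   [R3 at 1]

Reduce t₂ = m(p(p(e)), p(e), q(m(p(cons(p(q(0)), e)), p(e), p(cons(p(0), e))))):
1. m(p(p(e)), p(e), q(m(p(cons(p(q(0)), e)), p(e), p(cons(p(0), e)))))  →  m(p(p(e)), p(e), q(cons(p(q(0)), e)))   [R3 at 3.1]
2. m(p(p(e)), p(e), q(cons(p(q(0)), e)))  →  m(p(p(e)), p(e), p(q(0)))   [R1 at 3]
3. m(p(p(e)), p(e), p(q(0)))  →  p(e)   [R3 at ε]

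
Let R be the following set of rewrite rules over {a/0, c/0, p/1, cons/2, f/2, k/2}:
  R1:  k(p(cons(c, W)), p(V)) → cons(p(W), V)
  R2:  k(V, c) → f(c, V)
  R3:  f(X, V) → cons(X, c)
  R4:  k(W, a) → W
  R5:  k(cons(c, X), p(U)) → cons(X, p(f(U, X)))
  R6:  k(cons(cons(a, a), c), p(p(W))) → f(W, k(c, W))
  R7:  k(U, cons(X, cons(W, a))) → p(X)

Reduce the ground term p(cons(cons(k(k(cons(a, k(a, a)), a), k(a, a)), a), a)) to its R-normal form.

p(cons(cons(cons(a, a), a), a))

1. p(cons(cons(k(k(cons(a, k(a, a)), a), k(a, a)), a), a))  →  p(cons(cons(k(cons(a, k(a, a)), k(a, a)), a), a))   [R4 at 1.1.1.1]
2. p(cons(cons(k(cons(a, k(a, a)), k(a, a)), a), a))  →  p(cons(cons(k(cons(a, a), k(a, a)), a), a))   [R4 at 1.1.1.1.2]
3. p(cons(cons(k(cons(a, a), k(a, a)), a), a))  →  p(cons(cons(k(cons(a, a), a), a), a))   [R4 at 1.1.1.2]
4. p(cons(cons(k(cons(a, a), a), a), a))  →  p(cons(cons(cons(a, a), a), a))   [R4 at 1.1.1]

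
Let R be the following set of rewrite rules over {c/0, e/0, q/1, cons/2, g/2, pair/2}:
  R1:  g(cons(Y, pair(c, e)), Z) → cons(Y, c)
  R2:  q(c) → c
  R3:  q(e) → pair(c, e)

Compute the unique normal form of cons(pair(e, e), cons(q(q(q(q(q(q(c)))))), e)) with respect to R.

cons(pair(e, e), cons(c, e))

1. cons(pair(e, e), cons(q(q(q(q(q(q(c)))))), e))  →  cons(pair(e, e), cons(q(q(q(q(q(c))))), e))   [R2 at 2.1.1.1.1.1.1]
2. cons(pair(e, e), cons(q(q(q(q(q(c))))), e))  →  cons(pair(e, e), cons(q(q(q(q(c)))), e))   [R2 at 2.1.1.1.1.1]
3. cons(pair(e, e), cons(q(q(q(q(c)))), e))  →  cons(pair(e, e), cons(q(q(q(c))), e))   [R2 at 2.1.1.1.1]
4. cons(pair(e, e), cons(q(q(q(c))), e))  →  cons(pair(e, e), cons(q(q(c)), e))   [R2 at 2.1.1.1]
5. cons(pair(e, e), cons(q(q(c)), e))  →  cons(pair(e, e), cons(q(c), e))   [R2 at 2.1.1]
6. cons(pair(e, e), cons(q(c), e))  →  cons(pair(e, e), cons(c, e))   [R2 at 2.1]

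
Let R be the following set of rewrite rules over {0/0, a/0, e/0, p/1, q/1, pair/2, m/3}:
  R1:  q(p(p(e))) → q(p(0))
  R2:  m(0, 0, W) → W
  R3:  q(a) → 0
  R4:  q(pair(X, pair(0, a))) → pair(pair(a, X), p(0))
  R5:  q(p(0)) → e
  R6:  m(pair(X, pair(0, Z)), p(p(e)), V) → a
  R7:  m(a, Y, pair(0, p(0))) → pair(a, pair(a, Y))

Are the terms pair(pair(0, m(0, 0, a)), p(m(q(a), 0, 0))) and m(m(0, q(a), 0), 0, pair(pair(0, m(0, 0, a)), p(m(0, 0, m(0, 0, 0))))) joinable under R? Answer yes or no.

yes — NF(t₁) = pair(pair(0, a), p(0)), NF(t₂) = pair(pair(0, a), p(0))

Reduce t₁ = pair(pair(0, m(0, 0, a)), p(m(q(a), 0, 0))):
1. pair(pair(0, m(0, 0, a)), p(m(q(a), 0, 0)))  →  pair(pair(0, a), p(m(q(a), 0, 0)))   [R2 at 1.2]
2. pair(pair(0, a), p(m(q(a), 0, 0)))  →  pair(pair(0, a), p(m(0, 0, 0)))   [R3 at 2.1.1]
3. pair(pair(0, a), p(m(0, 0, 0)))  →  pair(pair(0, a), p(0))   [R2 at 2.1]

Reduce t₂ = m(m(0, q(a), 0), 0, pair(pair(0, m(0, 0, a)), p(m(0, 0, m(0, 0, 0))))):
1. m(m(0, q(a), 0), 0, pair(pair(0, m(0, 0, a)), p(m(0, 0, m(0, 0, 0)))))  →  m(m(0, 0, 0), 0, pair(pair(0, m(0, 0, a)), p(m(0, 0, m(0, 0, 0)))))   [R3 at 1.2]
2. m(m(0, 0, 0), 0, pair(pair(0, m(0, 0, a)), p(m(0, 0, m(0, 0, 0)))))  →  m(0, 0, pair(pair(0, m(0, 0, a)), p(m(0, 0, m(0, 0, 0)))))   [R2 at 1]
3. m(0, 0, pair(pair(0, m(0, 0, a)), p(m(0, 0, m(0, 0, 0)))))  →  pair(pair(0, m(0, 0, a)), p(m(0, 0, m(0, 0, 0))))   [R2 at ε]
4. pair(pair(0, m(0, 0, a)), p(m(0, 0, m(0, 0, 0))))  →  pair(pair(0, a), p(m(0, 0, m(0, 0, 0))))   [R2 at 1.2]
5. pair(pair(0, a), p(m(0, 0, m(0, 0, 0))))  →  pair(pair(0, a), p(m(0, 0, 0)))   [R2 at 2.1]
6. pair(pair(0, a), p(m(0, 0, 0)))  →  pair(pair(0, a), p(0))   [R2 at 2.1]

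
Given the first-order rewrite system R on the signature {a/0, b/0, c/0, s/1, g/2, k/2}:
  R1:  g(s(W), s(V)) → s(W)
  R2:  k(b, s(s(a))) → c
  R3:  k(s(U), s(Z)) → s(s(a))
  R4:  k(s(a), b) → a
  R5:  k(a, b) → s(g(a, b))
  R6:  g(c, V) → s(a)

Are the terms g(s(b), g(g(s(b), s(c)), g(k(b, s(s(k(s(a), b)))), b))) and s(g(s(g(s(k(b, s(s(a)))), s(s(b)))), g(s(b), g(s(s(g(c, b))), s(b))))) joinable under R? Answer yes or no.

Reduce t₁ = g(s(b), g(g(s(b), s(c)), g(k(b, s(s(k(s(a), b)))), b))):
1. g(s(b), g(g(s(b), s(c)), g(k(b, s(s(k(s(a), b)))), b)))  →  g(s(b), g(s(b), g(k(b, s(s(k(s(a), b)))), b)))   [R1 at 2.1]
2. g(s(b), g(s(b), g(k(b, s(s(k(s(a), b)))), b)))  →  g(s(b), g(s(b), g(k(b, s(s(a))), b)))   [R4 at 2.2.1.2.1.1]
3. g(s(b), g(s(b), g(k(b, s(s(a))), b)))  →  g(s(b), g(s(b), g(c, b)))   [R2 at 2.2.1]
4. g(s(b), g(s(b), g(c, b)))  →  g(s(b), g(s(b), s(a)))   [R6 at 2.2]
5. g(s(b), g(s(b), s(a)))  →  g(s(b), s(b))   [R1 at 2]
6. g(s(b), s(b))  →  s(b)   [R1 at ε]

Reduce t₂ = s(g(s(g(s(k(b, s(s(a)))), s(s(b)))), g(s(b), g(s(s(g(c, b))), s(b))))):
1. s(g(s(g(s(k(b, s(s(a)))), s(s(b)))), g(s(b), g(s(s(g(c, b))), s(b)))))  →  s(g(s(s(k(b, s(s(a))))), g(s(b), g(s(s(g(c, b))), s(b)))))   [R1 at 1.1.1]
2. s(g(s(s(k(b, s(s(a))))), g(s(b), g(s(s(g(c, b))), s(b)))))  →  s(g(s(s(c)), g(s(b), g(s(s(g(c, b))), s(b)))))   [R2 at 1.1.1.1]
3. s(g(s(s(c)), g(s(b), g(s(s(g(c, b))), s(b)))))  →  s(g(s(s(c)), g(s(b), s(s(g(c, b))))))   [R1 at 1.2.2]
4. s(g(s(s(c)), g(s(b), s(s(g(c, b))))))  →  s(g(s(s(c)), s(b)))   [R1 at 1.2]
5. s(g(s(s(c)), s(b)))  →  s(s(s(c)))   [R1 at 1]

no — NF(t₁) = s(b), NF(t₂) = s(s(s(c)))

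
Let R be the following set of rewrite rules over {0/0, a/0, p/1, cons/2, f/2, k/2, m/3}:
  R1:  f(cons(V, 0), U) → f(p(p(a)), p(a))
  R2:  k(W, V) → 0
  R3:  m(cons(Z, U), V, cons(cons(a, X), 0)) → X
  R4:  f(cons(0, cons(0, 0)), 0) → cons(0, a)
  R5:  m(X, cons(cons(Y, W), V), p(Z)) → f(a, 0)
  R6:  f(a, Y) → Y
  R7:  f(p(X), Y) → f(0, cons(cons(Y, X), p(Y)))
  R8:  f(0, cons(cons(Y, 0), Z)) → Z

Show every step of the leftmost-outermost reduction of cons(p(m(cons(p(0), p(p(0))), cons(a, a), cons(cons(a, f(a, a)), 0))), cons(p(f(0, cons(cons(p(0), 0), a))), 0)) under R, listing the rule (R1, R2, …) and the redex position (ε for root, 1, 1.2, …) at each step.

1. cons(p(m(cons(p(0), p(p(0))), cons(a, a), cons(cons(a, f(a, a)), 0))), cons(p(f(0, cons(cons(p(0), 0), a))), 0))  →  cons(p(f(a, a)), cons(p(f(0, cons(cons(p(0), 0), a))), 0))   [R3 at 1.1]
2. cons(p(f(a, a)), cons(p(f(0, cons(cons(p(0), 0), a))), 0))  →  cons(p(a), cons(p(f(0, cons(cons(p(0), 0), a))), 0))   [R6 at 1.1]
3. cons(p(a), cons(p(f(0, cons(cons(p(0), 0), a))), 0))  →  cons(p(a), cons(p(a), 0))   [R8 at 2.1.1]

cons(p(a), cons(p(a), 0))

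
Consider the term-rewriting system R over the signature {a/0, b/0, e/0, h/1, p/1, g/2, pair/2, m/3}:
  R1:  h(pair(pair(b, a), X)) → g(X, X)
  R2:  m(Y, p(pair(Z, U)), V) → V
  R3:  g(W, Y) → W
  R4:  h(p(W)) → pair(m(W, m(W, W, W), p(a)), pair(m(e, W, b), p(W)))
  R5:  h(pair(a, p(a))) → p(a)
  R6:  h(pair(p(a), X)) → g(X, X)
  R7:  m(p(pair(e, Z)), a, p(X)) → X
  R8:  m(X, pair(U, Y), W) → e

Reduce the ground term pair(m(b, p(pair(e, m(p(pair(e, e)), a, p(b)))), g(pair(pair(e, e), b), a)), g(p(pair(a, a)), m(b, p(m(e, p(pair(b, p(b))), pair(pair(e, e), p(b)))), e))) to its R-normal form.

pair(pair(pair(e, e), b), p(pair(a, a)))

1. pair(m(b, p(pair(e, m(p(pair(e, e)), a, p(b)))), g(pair(pair(e, e), b), a)), g(p(pair(a, a)), m(b, p(m(e, p(pair(b, p(b))), pair(pair(e, e), p(b)))), e)))  →  pair(g(pair(pair(e, e), b), a), g(p(pair(a, a)), m(b, p(m(e, p(pair(b, p(b))), pair(pair(e, e), p(b)))), e)))   [R2 at 1]
2. pair(g(pair(pair(e, e), b), a), g(p(pair(a, a)), m(b, p(m(e, p(pair(b, p(b))), pair(pair(e, e), p(b)))), e)))  →  pair(pair(pair(e, e), b), g(p(pair(a, a)), m(b, p(m(e, p(pair(b, p(b))), pair(pair(e, e), p(b)))), e)))   [R3 at 1]
3. pair(pair(pair(e, e), b), g(p(pair(a, a)), m(b, p(m(e, p(pair(b, p(b))), pair(pair(e, e), p(b)))), e)))  →  pair(pair(pair(e, e), b), p(pair(a, a)))   [R3 at 2]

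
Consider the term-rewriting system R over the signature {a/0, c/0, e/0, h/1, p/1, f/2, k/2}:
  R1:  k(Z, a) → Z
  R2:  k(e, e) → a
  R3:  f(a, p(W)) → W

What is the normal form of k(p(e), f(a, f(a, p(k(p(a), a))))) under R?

p(e)

1. k(p(e), f(a, f(a, p(k(p(a), a)))))  →  k(p(e), f(a, k(p(a), a)))   [R3 at 2.2]
2. k(p(e), f(a, k(p(a), a)))  →  k(p(e), f(a, p(a)))   [R1 at 2.2]
3. k(p(e), f(a, p(a)))  →  k(p(e), a)   [R3 at 2]
4. k(p(e), a)  →  p(e)   [R1 at ε]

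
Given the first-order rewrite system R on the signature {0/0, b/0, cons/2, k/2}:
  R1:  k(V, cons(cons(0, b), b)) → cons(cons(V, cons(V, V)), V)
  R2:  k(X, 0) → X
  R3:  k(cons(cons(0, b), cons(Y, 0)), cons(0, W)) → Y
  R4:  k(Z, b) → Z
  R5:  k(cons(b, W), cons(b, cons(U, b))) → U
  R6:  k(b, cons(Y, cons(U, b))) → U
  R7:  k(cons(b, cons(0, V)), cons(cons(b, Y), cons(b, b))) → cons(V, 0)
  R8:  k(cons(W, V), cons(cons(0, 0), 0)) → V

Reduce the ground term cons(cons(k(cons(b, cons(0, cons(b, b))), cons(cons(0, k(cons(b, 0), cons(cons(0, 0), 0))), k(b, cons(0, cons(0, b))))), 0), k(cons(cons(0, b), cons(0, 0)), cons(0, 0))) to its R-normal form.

1. cons(cons(k(cons(b, cons(0, cons(b, b))), cons(cons(0, k(cons(b, 0), cons(cons(0, 0), 0))), k(b, cons(0, cons(0, b))))), 0), k(cons(cons(0, b), cons(0, 0)), cons(0, 0)))  →  cons(cons(k(cons(b, cons(0, cons(b, b))), cons(cons(0, 0), k(b, cons(0, cons(0, b))))), 0), k(cons(cons(0, b), cons(0, 0)), cons(0, 0)))   [R8 at 1.1.2.1.2]
2. cons(cons(k(cons(b, cons(0, cons(b, b))), cons(cons(0, 0), k(b, cons(0, cons(0, b))))), 0), k(cons(cons(0, b), cons(0, 0)), cons(0, 0)))  →  cons(cons(k(cons(b, cons(0, cons(b, b))), cons(cons(0, 0), 0)), 0), k(cons(cons(0, b), cons(0, 0)), cons(0, 0)))   [R6 at 1.1.2.2]
3. cons(cons(k(cons(b, cons(0, cons(b, b))), cons(cons(0, 0), 0)), 0), k(cons(cons(0, b), cons(0, 0)), cons(0, 0)))  →  cons(cons(cons(0, cons(b, b)), 0), k(cons(cons(0, b), cons(0, 0)), cons(0, 0)))   [R8 at 1.1]
4. cons(cons(cons(0, cons(b, b)), 0), k(cons(cons(0, b), cons(0, 0)), cons(0, 0)))  →  cons(cons(cons(0, cons(b, b)), 0), 0)   [R3 at 2]

cons(cons(cons(0, cons(b, b)), 0), 0)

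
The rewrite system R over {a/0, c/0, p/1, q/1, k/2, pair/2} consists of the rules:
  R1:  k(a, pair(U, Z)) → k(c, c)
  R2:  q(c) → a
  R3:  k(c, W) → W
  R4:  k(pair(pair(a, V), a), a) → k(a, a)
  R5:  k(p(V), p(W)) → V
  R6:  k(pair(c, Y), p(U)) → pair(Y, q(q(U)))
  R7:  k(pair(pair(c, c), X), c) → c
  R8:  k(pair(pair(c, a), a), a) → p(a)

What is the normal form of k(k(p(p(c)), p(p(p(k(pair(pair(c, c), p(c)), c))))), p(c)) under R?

1. k(k(p(p(c)), p(p(p(k(pair(pair(c, c), p(c)), c))))), p(c))  →  k(p(c), p(c))   [R5 at 1]
2. k(p(c), p(c))  →  c   [R5 at ε]

c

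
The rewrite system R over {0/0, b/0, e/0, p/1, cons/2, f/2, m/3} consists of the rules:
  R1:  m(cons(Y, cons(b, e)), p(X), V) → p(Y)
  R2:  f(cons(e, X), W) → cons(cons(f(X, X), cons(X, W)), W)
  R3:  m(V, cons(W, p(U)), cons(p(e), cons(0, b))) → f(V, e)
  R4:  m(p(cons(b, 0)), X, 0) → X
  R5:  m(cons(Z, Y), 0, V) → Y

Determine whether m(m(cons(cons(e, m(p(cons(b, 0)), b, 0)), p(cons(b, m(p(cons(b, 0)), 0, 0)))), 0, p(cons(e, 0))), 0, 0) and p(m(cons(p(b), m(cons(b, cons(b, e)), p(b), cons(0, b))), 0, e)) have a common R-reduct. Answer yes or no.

no — NF(t₁) = 0, NF(t₂) = p(p(b))

Reduce t₁ = m(m(cons(cons(e, m(p(cons(b, 0)), b, 0)), p(cons(b, m(p(cons(b, 0)), 0, 0)))), 0, p(cons(e, 0))), 0, 0):
1. m(m(cons(cons(e, m(p(cons(b, 0)), b, 0)), p(cons(b, m(p(cons(b, 0)), 0, 0)))), 0, p(cons(e, 0))), 0, 0)  →  m(p(cons(b, m(p(cons(b, 0)), 0, 0))), 0, 0)   [R5 at 1]
2. m(p(cons(b, m(p(cons(b, 0)), 0, 0))), 0, 0)  →  m(p(cons(b, 0)), 0, 0)   [R4 at 1.1.2]
3. m(p(cons(b, 0)), 0, 0)  →  0   [R4 at ε]

Reduce t₂ = p(m(cons(p(b), m(cons(b, cons(b, e)), p(b), cons(0, b))), 0, e)):
1. p(m(cons(p(b), m(cons(b, cons(b, e)), p(b), cons(0, b))), 0, e))  →  p(m(cons(b, cons(b, e)), p(b), cons(0, b)))   [R5 at 1]
2. p(m(cons(b, cons(b, e)), p(b), cons(0, b)))  →  p(p(b))   [R1 at 1]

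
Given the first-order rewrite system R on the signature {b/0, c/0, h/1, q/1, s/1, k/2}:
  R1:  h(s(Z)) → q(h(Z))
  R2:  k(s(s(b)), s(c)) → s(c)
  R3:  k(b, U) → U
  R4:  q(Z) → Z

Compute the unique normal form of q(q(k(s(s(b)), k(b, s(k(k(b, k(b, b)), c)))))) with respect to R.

1. q(q(k(s(s(b)), k(b, s(k(k(b, k(b, b)), c))))))  →  q(k(s(s(b)), k(b, s(k(k(b, k(b, b)), c)))))   [R4 at ε]
2. q(k(s(s(b)), k(b, s(k(k(b, k(b, b)), c)))))  →  k(s(s(b)), k(b, s(k(k(b, k(b, b)), c))))   [R4 at ε]
3. k(s(s(b)), k(b, s(k(k(b, k(b, b)), c))))  →  k(s(s(b)), s(k(k(b, k(b, b)), c)))   [R3 at 2]
4. k(s(s(b)), s(k(k(b, k(b, b)), c)))  →  k(s(s(b)), s(k(k(b, b), c)))   [R3 at 2.1.1]
5. k(s(s(b)), s(k(k(b, b), c)))  →  k(s(s(b)), s(k(b, c)))   [R3 at 2.1.1]
6. k(s(s(b)), s(k(b, c)))  →  k(s(s(b)), s(c))   [R3 at 2.1]
7. k(s(s(b)), s(c))  →  s(c)   [R2 at ε]

s(c)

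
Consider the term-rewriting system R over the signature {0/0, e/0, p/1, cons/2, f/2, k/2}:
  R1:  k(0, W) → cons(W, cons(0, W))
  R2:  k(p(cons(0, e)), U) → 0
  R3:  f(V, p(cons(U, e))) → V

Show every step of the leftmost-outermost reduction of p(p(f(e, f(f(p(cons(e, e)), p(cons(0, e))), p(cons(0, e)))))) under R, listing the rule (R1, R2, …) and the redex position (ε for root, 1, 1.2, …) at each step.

1. p(p(f(e, f(f(p(cons(e, e)), p(cons(0, e))), p(cons(0, e))))))  →  p(p(f(e, f(p(cons(e, e)), p(cons(0, e))))))   [R3 at 1.1.2]
2. p(p(f(e, f(p(cons(e, e)), p(cons(0, e))))))  →  p(p(f(e, p(cons(e, e)))))   [R3 at 1.1.2]
3. p(p(f(e, p(cons(e, e)))))  →  p(p(e))   [R3 at 1.1]

p(p(e))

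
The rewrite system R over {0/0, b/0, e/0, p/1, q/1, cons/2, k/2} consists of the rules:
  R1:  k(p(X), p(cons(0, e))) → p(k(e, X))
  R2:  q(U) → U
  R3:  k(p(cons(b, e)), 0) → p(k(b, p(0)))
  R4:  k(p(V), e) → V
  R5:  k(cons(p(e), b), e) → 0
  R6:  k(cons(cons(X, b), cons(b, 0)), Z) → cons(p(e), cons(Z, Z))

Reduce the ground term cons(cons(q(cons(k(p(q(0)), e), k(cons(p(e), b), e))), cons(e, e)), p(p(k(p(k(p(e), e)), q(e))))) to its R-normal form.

1. cons(cons(q(cons(k(p(q(0)), e), k(cons(p(e), b), e))), cons(e, e)), p(p(k(p(k(p(e), e)), q(e)))))  →  cons(cons(cons(k(p(q(0)), e), k(cons(p(e), b), e)), cons(e, e)), p(p(k(p(k(p(e), e)), q(e)))))   [R2 at 1.1]
2. cons(cons(cons(k(p(q(0)), e), k(cons(p(e), b), e)), cons(e, e)), p(p(k(p(k(p(e), e)), q(e)))))  →  cons(cons(cons(q(0), k(cons(p(e), b), e)), cons(e, e)), p(p(k(p(k(p(e), e)), q(e)))))   [R4 at 1.1.1]
3. cons(cons(cons(q(0), k(cons(p(e), b), e)), cons(e, e)), p(p(k(p(k(p(e), e)), q(e)))))  →  cons(cons(cons(0, k(cons(p(e), b), e)), cons(e, e)), p(p(k(p(k(p(e), e)), q(e)))))   [R2 at 1.1.1]
4. cons(cons(cons(0, k(cons(p(e), b), e)), cons(e, e)), p(p(k(p(k(p(e), e)), q(e)))))  →  cons(cons(cons(0, 0), cons(e, e)), p(p(k(p(k(p(e), e)), q(e)))))   [R5 at 1.1.2]
5. cons(cons(cons(0, 0), cons(e, e)), p(p(k(p(k(p(e), e)), q(e)))))  →  cons(cons(cons(0, 0), cons(e, e)), p(p(k(p(e), q(e)))))   [R4 at 2.1.1.1.1]
6. cons(cons(cons(0, 0), cons(e, e)), p(p(k(p(e), q(e)))))  →  cons(cons(cons(0, 0), cons(e, e)), p(p(k(p(e), e))))   [R2 at 2.1.1.2]
7. cons(cons(cons(0, 0), cons(e, e)), p(p(k(p(e), e))))  →  cons(cons(cons(0, 0), cons(e, e)), p(p(e)))   [R4 at 2.1.1]

cons(cons(cons(0, 0), cons(e, e)), p(p(e)))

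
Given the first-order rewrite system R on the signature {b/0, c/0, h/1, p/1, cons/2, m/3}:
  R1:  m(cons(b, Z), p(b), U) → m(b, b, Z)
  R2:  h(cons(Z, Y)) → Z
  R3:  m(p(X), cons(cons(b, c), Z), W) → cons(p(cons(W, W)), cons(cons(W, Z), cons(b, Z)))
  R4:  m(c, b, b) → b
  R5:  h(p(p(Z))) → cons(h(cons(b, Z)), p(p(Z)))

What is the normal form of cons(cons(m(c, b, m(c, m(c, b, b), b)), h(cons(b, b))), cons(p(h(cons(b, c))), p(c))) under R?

1. cons(cons(m(c, b, m(c, m(c, b, b), b)), h(cons(b, b))), cons(p(h(cons(b, c))), p(c)))  →  cons(cons(m(c, b, m(c, b, b)), h(cons(b, b))), cons(p(h(cons(b, c))), p(c)))   [R4 at 1.1.3.2]
2. cons(cons(m(c, b, m(c, b, b)), h(cons(b, b))), cons(p(h(cons(b, c))), p(c)))  →  cons(cons(m(c, b, b), h(cons(b, b))), cons(p(h(cons(b, c))), p(c)))   [R4 at 1.1.3]
3. cons(cons(m(c, b, b), h(cons(b, b))), cons(p(h(cons(b, c))), p(c)))  →  cons(cons(b, h(cons(b, b))), cons(p(h(cons(b, c))), p(c)))   [R4 at 1.1]
4. cons(cons(b, h(cons(b, b))), cons(p(h(cons(b, c))), p(c)))  →  cons(cons(b, b), cons(p(h(cons(b, c))), p(c)))   [R2 at 1.2]
5. cons(cons(b, b), cons(p(h(cons(b, c))), p(c)))  →  cons(cons(b, b), cons(p(b), p(c)))   [R2 at 2.1.1]

cons(cons(b, b), cons(p(b), p(c)))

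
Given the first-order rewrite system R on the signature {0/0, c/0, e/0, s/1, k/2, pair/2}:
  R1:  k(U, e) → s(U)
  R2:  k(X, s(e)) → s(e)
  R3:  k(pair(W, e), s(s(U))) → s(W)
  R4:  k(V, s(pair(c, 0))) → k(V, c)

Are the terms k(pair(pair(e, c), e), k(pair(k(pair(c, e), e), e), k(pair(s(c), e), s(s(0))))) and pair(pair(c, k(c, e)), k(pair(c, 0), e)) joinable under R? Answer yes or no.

no — NF(t₁) = s(pair(e, c)), NF(t₂) = pair(pair(c, s(c)), s(pair(c, 0)))

Reduce t₁ = k(pair(pair(e, c), e), k(pair(k(pair(c, e), e), e), k(pair(s(c), e), s(s(0))))):
1. k(pair(pair(e, c), e), k(pair(k(pair(c, e), e), e), k(pair(s(c), e), s(s(0)))))  →  k(pair(pair(e, c), e), k(pair(s(pair(c, e)), e), k(pair(s(c), e), s(s(0)))))   [R1 at 2.1.1]
2. k(pair(pair(e, c), e), k(pair(s(pair(c, e)), e), k(pair(s(c), e), s(s(0)))))  →  k(pair(pair(e, c), e), k(pair(s(pair(c, e)), e), s(s(c))))   [R3 at 2.2]
3. k(pair(pair(e, c), e), k(pair(s(pair(c, e)), e), s(s(c))))  →  k(pair(pair(e, c), e), s(s(pair(c, e))))   [R3 at 2]
4. k(pair(pair(e, c), e), s(s(pair(c, e))))  →  s(pair(e, c))   [R3 at ε]

Reduce t₂ = pair(pair(c, k(c, e)), k(pair(c, 0), e)):
1. pair(pair(c, k(c, e)), k(pair(c, 0), e))  →  pair(pair(c, s(c)), k(pair(c, 0), e))   [R1 at 1.2]
2. pair(pair(c, s(c)), k(pair(c, 0), e))  →  pair(pair(c, s(c)), s(pair(c, 0)))   [R1 at 2]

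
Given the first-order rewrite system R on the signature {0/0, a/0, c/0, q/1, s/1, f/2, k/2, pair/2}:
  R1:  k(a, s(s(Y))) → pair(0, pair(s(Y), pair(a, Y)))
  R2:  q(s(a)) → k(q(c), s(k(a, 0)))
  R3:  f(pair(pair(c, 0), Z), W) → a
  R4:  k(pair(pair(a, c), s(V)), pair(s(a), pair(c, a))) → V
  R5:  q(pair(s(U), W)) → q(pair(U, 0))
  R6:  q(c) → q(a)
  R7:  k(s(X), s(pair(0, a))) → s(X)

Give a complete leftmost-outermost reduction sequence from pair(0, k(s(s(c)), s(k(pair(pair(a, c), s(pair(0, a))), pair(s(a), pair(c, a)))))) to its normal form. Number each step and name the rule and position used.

pair(0, s(s(c)))

1. pair(0, k(s(s(c)), s(k(pair(pair(a, c), s(pair(0, a))), pair(s(a), pair(c, a))))))  →  pair(0, k(s(s(c)), s(pair(0, a))))   [R4 at 2.2.1]
2. pair(0, k(s(s(c)), s(pair(0, a))))  →  pair(0, s(s(c)))   [R7 at 2]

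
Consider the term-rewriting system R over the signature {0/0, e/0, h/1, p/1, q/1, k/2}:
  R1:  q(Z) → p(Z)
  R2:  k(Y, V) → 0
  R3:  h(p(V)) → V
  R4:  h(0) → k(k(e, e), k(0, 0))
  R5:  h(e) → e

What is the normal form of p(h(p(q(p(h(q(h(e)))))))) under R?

1. p(h(p(q(p(h(q(h(e))))))))  →  p(q(p(h(q(h(e))))))   [R3 at 1]
2. p(q(p(h(q(h(e))))))  →  p(p(p(h(q(h(e))))))   [R1 at 1]
3. p(p(p(h(q(h(e))))))  →  p(p(p(h(p(h(e))))))   [R1 at 1.1.1.1]
4. p(p(p(h(p(h(e))))))  →  p(p(p(h(e))))   [R3 at 1.1.1]
5. p(p(p(h(e))))  →  p(p(p(e)))   [R5 at 1.1.1]

p(p(p(e)))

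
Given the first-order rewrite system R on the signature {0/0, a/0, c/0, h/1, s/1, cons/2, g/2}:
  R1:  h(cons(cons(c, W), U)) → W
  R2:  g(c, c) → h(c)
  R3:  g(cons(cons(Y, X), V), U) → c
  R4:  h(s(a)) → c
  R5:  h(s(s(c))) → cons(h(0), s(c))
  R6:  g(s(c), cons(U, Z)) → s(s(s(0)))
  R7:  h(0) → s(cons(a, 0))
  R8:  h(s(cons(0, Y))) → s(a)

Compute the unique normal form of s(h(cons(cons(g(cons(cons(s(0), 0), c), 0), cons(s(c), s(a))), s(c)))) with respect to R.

s(cons(s(c), s(a)))

1. s(h(cons(cons(g(cons(cons(s(0), 0), c), 0), cons(s(c), s(a))), s(c))))  →  s(h(cons(cons(c, cons(s(c), s(a))), s(c))))   [R3 at 1.1.1.1]
2. s(h(cons(cons(c, cons(s(c), s(a))), s(c))))  →  s(cons(s(c), s(a)))   [R1 at 1]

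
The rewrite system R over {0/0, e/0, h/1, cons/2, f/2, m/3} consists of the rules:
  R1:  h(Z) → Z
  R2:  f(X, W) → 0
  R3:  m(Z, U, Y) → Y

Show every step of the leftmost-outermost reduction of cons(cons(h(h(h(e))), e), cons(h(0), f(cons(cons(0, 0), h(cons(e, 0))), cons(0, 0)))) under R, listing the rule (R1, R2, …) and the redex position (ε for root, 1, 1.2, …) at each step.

cons(cons(e, e), cons(0, 0))

1. cons(cons(h(h(h(e))), e), cons(h(0), f(cons(cons(0, 0), h(cons(e, 0))), cons(0, 0))))  →  cons(cons(h(h(e)), e), cons(h(0), f(cons(cons(0, 0), h(cons(e, 0))), cons(0, 0))))   [R1 at 1.1]
2. cons(cons(h(h(e)), e), cons(h(0), f(cons(cons(0, 0), h(cons(e, 0))), cons(0, 0))))  →  cons(cons(h(e), e), cons(h(0), f(cons(cons(0, 0), h(cons(e, 0))), cons(0, 0))))   [R1 at 1.1]
3. cons(cons(h(e), e), cons(h(0), f(cons(cons(0, 0), h(cons(e, 0))), cons(0, 0))))  →  cons(cons(e, e), cons(h(0), f(cons(cons(0, 0), h(cons(e, 0))), cons(0, 0))))   [R1 at 1.1]
4. cons(cons(e, e), cons(h(0), f(cons(cons(0, 0), h(cons(e, 0))), cons(0, 0))))  →  cons(cons(e, e), cons(0, f(cons(cons(0, 0), h(cons(e, 0))), cons(0, 0))))   [R1 at 2.1]
5. cons(cons(e, e), cons(0, f(cons(cons(0, 0), h(cons(e, 0))), cons(0, 0))))  →  cons(cons(e, e), cons(0, 0))   [R2 at 2.2]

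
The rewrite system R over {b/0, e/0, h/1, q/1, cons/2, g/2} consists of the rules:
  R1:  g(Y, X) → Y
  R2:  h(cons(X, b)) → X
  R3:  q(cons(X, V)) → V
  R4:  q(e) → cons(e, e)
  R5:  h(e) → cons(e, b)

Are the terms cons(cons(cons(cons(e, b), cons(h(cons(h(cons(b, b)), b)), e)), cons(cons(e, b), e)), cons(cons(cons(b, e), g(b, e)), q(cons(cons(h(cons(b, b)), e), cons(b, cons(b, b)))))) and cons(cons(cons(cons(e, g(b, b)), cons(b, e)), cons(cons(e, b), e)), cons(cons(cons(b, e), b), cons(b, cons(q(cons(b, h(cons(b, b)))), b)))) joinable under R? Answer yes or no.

yes — NF(t₁) = cons(cons(cons(cons(e, b), cons(b, e)), cons(cons(e, b), e)), cons(cons(cons(b, e), b), cons(b, cons(b, b)))), NF(t₂) = cons(cons(cons(cons(e, b), cons(b, e)), cons(cons(e, b), e)), cons(cons(cons(b, e), b), cons(b, cons(b, b))))

Reduce t₁ = cons(cons(cons(cons(e, b), cons(h(cons(h(cons(b, b)), b)), e)), cons(cons(e, b), e)), cons(cons(cons(b, e), g(b, e)), q(cons(cons(h(cons(b, b)), e), cons(b, cons(b, b)))))):
1. cons(cons(cons(cons(e, b), cons(h(cons(h(cons(b, b)), b)), e)), cons(cons(e, b), e)), cons(cons(cons(b, e), g(b, e)), q(cons(cons(h(cons(b, b)), e), cons(b, cons(b, b))))))  →  cons(cons(cons(cons(e, b), cons(h(cons(b, b)), e)), cons(cons(e, b), e)), cons(cons(cons(b, e), g(b, e)), q(cons(cons(h(cons(b, b)), e), cons(b, cons(b, b))))))   [R2 at 1.1.2.1]
2. cons(cons(cons(cons(e, b), cons(h(cons(b, b)), e)), cons(cons(e, b), e)), cons(cons(cons(b, e), g(b, e)), q(cons(cons(h(cons(b, b)), e), cons(b, cons(b, b))))))  →  cons(cons(cons(cons(e, b), cons(b, e)), cons(cons(e, b), e)), cons(cons(cons(b, e), g(b, e)), q(cons(cons(h(cons(b, b)), e), cons(b, cons(b, b))))))   [R2 at 1.1.2.1]
3. cons(cons(cons(cons(e, b), cons(b, e)), cons(cons(e, b), e)), cons(cons(cons(b, e), g(b, e)), q(cons(cons(h(cons(b, b)), e), cons(b, cons(b, b))))))  →  cons(cons(cons(cons(e, b), cons(b, e)), cons(cons(e, b), e)), cons(cons(cons(b, e), b), q(cons(cons(h(cons(b, b)), e), cons(b, cons(b, b))))))   [R1 at 2.1.2]
4. cons(cons(cons(cons(e, b), cons(b, e)), cons(cons(e, b), e)), cons(cons(cons(b, e), b), q(cons(cons(h(cons(b, b)), e), cons(b, cons(b, b))))))  →  cons(cons(cons(cons(e, b), cons(b, e)), cons(cons(e, b), e)), cons(cons(cons(b, e), b), cons(b, cons(b, b))))   [R3 at 2.2]

Reduce t₂ = cons(cons(cons(cons(e, g(b, b)), cons(b, e)), cons(cons(e, b), e)), cons(cons(cons(b, e), b), cons(b, cons(q(cons(b, h(cons(b, b)))), b)))):
1. cons(cons(cons(cons(e, g(b, b)), cons(b, e)), cons(cons(e, b), e)), cons(cons(cons(b, e), b), cons(b, cons(q(cons(b, h(cons(b, b)))), b))))  →  cons(cons(cons(cons(e, b), cons(b, e)), cons(cons(e, b), e)), cons(cons(cons(b, e), b), cons(b, cons(q(cons(b, h(cons(b, b)))), b))))   [R1 at 1.1.1.2]
2. cons(cons(cons(cons(e, b), cons(b, e)), cons(cons(e, b), e)), cons(cons(cons(b, e), b), cons(b, cons(q(cons(b, h(cons(b, b)))), b))))  →  cons(cons(cons(cons(e, b), cons(b, e)), cons(cons(e, b), e)), cons(cons(cons(b, e), b), cons(b, cons(h(cons(b, b)), b))))   [R3 at 2.2.2.1]
3. cons(cons(cons(cons(e, b), cons(b, e)), cons(cons(e, b), e)), cons(cons(cons(b, e), b), cons(b, cons(h(cons(b, b)), b))))  →  cons(cons(cons(cons(e, b), cons(b, e)), cons(cons(e, b), e)), cons(cons(cons(b, e), b), cons(b, cons(b, b))))   [R2 at 2.2.2.1]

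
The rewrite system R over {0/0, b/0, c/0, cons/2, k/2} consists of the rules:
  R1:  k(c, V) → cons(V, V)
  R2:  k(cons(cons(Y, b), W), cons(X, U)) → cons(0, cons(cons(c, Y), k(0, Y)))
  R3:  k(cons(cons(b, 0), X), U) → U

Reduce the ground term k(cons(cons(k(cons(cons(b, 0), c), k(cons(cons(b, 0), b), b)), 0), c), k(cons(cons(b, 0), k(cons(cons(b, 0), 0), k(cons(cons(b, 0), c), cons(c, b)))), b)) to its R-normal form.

1. k(cons(cons(k(cons(cons(b, 0), c), k(cons(cons(b, 0), b), b)), 0), c), k(cons(cons(b, 0), k(cons(cons(b, 0), 0), k(cons(cons(b, 0), c), cons(c, b)))), b))  →  k(cons(cons(k(cons(cons(b, 0), b), b), 0), c), k(cons(cons(b, 0), k(cons(cons(b, 0), 0), k(cons(cons(b, 0), c), cons(c, b)))), b))   [R3 at 1.1.1]
2. k(cons(cons(k(cons(cons(b, 0), b), b), 0), c), k(cons(cons(b, 0), k(cons(cons(b, 0), 0), k(cons(cons(b, 0), c), cons(c, b)))), b))  →  k(cons(cons(b, 0), c), k(cons(cons(b, 0), k(cons(cons(b, 0), 0), k(cons(cons(b, 0), c), cons(c, b)))), b))   [R3 at 1.1.1]
3. k(cons(cons(b, 0), c), k(cons(cons(b, 0), k(cons(cons(b, 0), 0), k(cons(cons(b, 0), c), cons(c, b)))), b))  →  k(cons(cons(b, 0), k(cons(cons(b, 0), 0), k(cons(cons(b, 0), c), cons(c, b)))), b)   [R3 at ε]
4. k(cons(cons(b, 0), k(cons(cons(b, 0), 0), k(cons(cons(b, 0), c), cons(c, b)))), b)  →  b   [R3 at ε]

b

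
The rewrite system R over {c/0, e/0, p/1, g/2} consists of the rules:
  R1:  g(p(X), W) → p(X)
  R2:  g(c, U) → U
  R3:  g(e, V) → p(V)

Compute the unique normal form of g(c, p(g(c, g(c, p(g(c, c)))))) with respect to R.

p(p(c))

1. g(c, p(g(c, g(c, p(g(c, c))))))  →  p(g(c, g(c, p(g(c, c)))))   [R2 at ε]
2. p(g(c, g(c, p(g(c, c)))))  →  p(g(c, p(g(c, c))))   [R2 at 1]
3. p(g(c, p(g(c, c))))  →  p(p(g(c, c)))   [R2 at 1]
4. p(p(g(c, c)))  →  p(p(c))   [R2 at 1.1]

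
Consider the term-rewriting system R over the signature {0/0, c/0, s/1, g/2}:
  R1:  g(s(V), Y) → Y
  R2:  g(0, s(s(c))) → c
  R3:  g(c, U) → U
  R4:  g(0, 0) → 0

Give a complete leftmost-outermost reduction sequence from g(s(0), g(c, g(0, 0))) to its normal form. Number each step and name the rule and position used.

0

1. g(s(0), g(c, g(0, 0)))  →  g(c, g(0, 0))   [R1 at ε]
2. g(c, g(0, 0))  →  g(0, 0)   [R3 at ε]
3. g(0, 0)  →  0   [R4 at ε]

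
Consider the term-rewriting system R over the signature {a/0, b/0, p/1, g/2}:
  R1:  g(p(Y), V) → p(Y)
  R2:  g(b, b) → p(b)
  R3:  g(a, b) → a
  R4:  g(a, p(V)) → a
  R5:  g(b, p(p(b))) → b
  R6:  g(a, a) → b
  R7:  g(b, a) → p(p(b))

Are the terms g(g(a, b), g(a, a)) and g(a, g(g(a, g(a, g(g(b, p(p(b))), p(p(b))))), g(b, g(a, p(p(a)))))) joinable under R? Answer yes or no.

Reduce t₁ = g(g(a, b), g(a, a)):
1. g(g(a, b), g(a, a))  →  g(a, g(a, a))   [R3 at 1]
2. g(a, g(a, a))  →  g(a, b)   [R6 at 2]
3. g(a, b)  →  a   [R3 at ε]

Reduce t₂ = g(a, g(g(a, g(a, g(g(b, p(p(b))), p(p(b))))), g(b, g(a, p(p(a)))))):
1. g(a, g(g(a, g(a, g(g(b, p(p(b))), p(p(b))))), g(b, g(a, p(p(a))))))  →  g(a, g(g(a, g(a, g(b, p(p(b))))), g(b, g(a, p(p(a))))))   [R5 at 2.1.2.2.1]
2. g(a, g(g(a, g(a, g(b, p(p(b))))), g(b, g(a, p(p(a))))))  →  g(a, g(g(a, g(a, b)), g(b, g(a, p(p(a))))))   [R5 at 2.1.2.2]
3. g(a, g(g(a, g(a, b)), g(b, g(a, p(p(a))))))  →  g(a, g(g(a, a), g(b, g(a, p(p(a))))))   [R3 at 2.1.2]
4. g(a, g(g(a, a), g(b, g(a, p(p(a))))))  →  g(a, g(b, g(b, g(a, p(p(a))))))   [R6 at 2.1]
5. g(a, g(b, g(b, g(a, p(p(a))))))  →  g(a, g(b, g(b, a)))   [R4 at 2.2.2]
6. g(a, g(b, g(b, a)))  →  g(a, g(b, p(p(b))))   [R7 at 2.2]
7. g(a, g(b, p(p(b))))  →  g(a, b)   [R5 at 2]
8. g(a, b)  →  a   [R3 at ε]

yes — NF(t₁) = a, NF(t₂) = a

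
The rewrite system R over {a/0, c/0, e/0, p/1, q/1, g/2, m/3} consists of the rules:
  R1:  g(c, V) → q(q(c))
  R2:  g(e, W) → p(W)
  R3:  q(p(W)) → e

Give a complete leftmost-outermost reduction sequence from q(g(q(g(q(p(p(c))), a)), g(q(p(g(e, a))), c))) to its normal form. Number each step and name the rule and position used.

e

1. q(g(q(g(q(p(p(c))), a)), g(q(p(g(e, a))), c)))  →  q(g(q(g(e, a)), g(q(p(g(e, a))), c)))   [R3 at 1.1.1.1]
2. q(g(q(g(e, a)), g(q(p(g(e, a))), c)))  →  q(g(q(p(a)), g(q(p(g(e, a))), c)))   [R2 at 1.1.1]
3. q(g(q(p(a)), g(q(p(g(e, a))), c)))  →  q(g(e, g(q(p(g(e, a))), c)))   [R3 at 1.1]
4. q(g(e, g(q(p(g(e, a))), c)))  →  q(p(g(q(p(g(e, a))), c)))   [R2 at 1]
5. q(p(g(q(p(g(e, a))), c)))  →  e   [R3 at ε]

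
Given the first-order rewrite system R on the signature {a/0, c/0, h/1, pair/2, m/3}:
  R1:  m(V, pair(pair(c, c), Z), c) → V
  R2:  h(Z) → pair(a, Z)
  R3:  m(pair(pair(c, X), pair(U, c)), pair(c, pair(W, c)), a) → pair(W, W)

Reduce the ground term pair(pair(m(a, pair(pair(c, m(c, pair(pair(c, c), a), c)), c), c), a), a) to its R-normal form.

pair(pair(a, a), a)

1. pair(pair(m(a, pair(pair(c, m(c, pair(pair(c, c), a), c)), c), c), a), a)  →  pair(pair(m(a, pair(pair(c, c), c), c), a), a)   [R1 at 1.1.2.1.2]
2. pair(pair(m(a, pair(pair(c, c), c), c), a), a)  →  pair(pair(a, a), a)   [R1 at 1.1]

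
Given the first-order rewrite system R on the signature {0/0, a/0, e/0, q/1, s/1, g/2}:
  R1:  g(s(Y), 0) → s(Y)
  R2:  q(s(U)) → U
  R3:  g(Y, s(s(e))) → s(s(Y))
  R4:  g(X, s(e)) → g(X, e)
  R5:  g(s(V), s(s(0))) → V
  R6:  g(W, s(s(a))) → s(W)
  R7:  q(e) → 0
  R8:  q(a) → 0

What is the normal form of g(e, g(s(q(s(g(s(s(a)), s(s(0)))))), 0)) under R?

1. g(e, g(s(q(s(g(s(s(a)), s(s(0)))))), 0))  →  g(e, s(q(s(g(s(s(a)), s(s(0)))))))   [R1 at 2]
2. g(e, s(q(s(g(s(s(a)), s(s(0)))))))  →  g(e, s(g(s(s(a)), s(s(0)))))   [R2 at 2.1]
3. g(e, s(g(s(s(a)), s(s(0)))))  →  g(e, s(s(a)))   [R5 at 2.1]
4. g(e, s(s(a)))  →  s(e)   [R6 at ε]

s(e)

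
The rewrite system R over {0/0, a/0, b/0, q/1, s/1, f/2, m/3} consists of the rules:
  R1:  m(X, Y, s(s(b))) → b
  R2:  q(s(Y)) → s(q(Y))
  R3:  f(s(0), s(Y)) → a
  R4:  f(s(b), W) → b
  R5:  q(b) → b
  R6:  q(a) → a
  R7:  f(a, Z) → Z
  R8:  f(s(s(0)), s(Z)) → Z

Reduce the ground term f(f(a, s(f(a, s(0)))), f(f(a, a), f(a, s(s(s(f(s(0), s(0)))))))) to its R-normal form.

s(s(a))

1. f(f(a, s(f(a, s(0)))), f(f(a, a), f(a, s(s(s(f(s(0), s(0))))))))  →  f(s(f(a, s(0))), f(f(a, a), f(a, s(s(s(f(s(0), s(0))))))))   [R7 at 1]
2. f(s(f(a, s(0))), f(f(a, a), f(a, s(s(s(f(s(0), s(0))))))))  →  f(s(s(0)), f(f(a, a), f(a, s(s(s(f(s(0), s(0))))))))   [R7 at 1.1]
3. f(s(s(0)), f(f(a, a), f(a, s(s(s(f(s(0), s(0))))))))  →  f(s(s(0)), f(a, f(a, s(s(s(f(s(0), s(0))))))))   [R7 at 2.1]
4. f(s(s(0)), f(a, f(a, s(s(s(f(s(0), s(0))))))))  →  f(s(s(0)), f(a, s(s(s(f(s(0), s(0)))))))   [R7 at 2]
5. f(s(s(0)), f(a, s(s(s(f(s(0), s(0)))))))  →  f(s(s(0)), s(s(s(f(s(0), s(0))))))   [R7 at 2]
6. f(s(s(0)), s(s(s(f(s(0), s(0))))))  →  s(s(f(s(0), s(0))))   [R8 at ε]
7. s(s(f(s(0), s(0))))  →  s(s(a))   [R3 at 1.1]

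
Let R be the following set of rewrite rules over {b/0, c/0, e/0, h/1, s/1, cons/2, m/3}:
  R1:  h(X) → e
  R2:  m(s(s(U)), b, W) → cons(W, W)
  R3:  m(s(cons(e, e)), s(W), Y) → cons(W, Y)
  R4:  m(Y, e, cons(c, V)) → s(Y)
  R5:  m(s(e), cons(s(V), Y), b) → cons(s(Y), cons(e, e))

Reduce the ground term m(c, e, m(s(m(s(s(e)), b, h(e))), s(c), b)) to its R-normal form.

1. m(c, e, m(s(m(s(s(e)), b, h(e))), s(c), b))  →  m(c, e, m(s(cons(h(e), h(e))), s(c), b))   [R2 at 3.1.1]
2. m(c, e, m(s(cons(h(e), h(e))), s(c), b))  →  m(c, e, m(s(cons(e, h(e))), s(c), b))   [R1 at 3.1.1.1]
3. m(c, e, m(s(cons(e, h(e))), s(c), b))  →  m(c, e, m(s(cons(e, e)), s(c), b))   [R1 at 3.1.1.2]
4. m(c, e, m(s(cons(e, e)), s(c), b))  →  m(c, e, cons(c, b))   [R3 at 3]
5. m(c, e, cons(c, b))  →  s(c)   [R4 at ε]

s(c)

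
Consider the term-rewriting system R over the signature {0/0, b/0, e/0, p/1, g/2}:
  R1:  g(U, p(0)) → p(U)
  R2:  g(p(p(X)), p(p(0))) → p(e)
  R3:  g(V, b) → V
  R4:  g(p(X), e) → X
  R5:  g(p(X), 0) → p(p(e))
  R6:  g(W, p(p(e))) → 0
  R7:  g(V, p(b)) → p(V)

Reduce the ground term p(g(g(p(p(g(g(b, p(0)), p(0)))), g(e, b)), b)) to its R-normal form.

p(p(p(p(b))))

1. p(g(g(p(p(g(g(b, p(0)), p(0)))), g(e, b)), b))  →  p(g(p(p(g(g(b, p(0)), p(0)))), g(e, b)))   [R3 at 1]
2. p(g(p(p(g(g(b, p(0)), p(0)))), g(e, b)))  →  p(g(p(p(p(g(b, p(0))))), g(e, b)))   [R1 at 1.1.1.1]
3. p(g(p(p(p(g(b, p(0))))), g(e, b)))  →  p(g(p(p(p(p(b)))), g(e, b)))   [R1 at 1.1.1.1.1]
4. p(g(p(p(p(p(b)))), g(e, b)))  →  p(g(p(p(p(p(b)))), e))   [R3 at 1.2]
5. p(g(p(p(p(p(b)))), e))  →  p(p(p(p(b))))   [R4 at 1]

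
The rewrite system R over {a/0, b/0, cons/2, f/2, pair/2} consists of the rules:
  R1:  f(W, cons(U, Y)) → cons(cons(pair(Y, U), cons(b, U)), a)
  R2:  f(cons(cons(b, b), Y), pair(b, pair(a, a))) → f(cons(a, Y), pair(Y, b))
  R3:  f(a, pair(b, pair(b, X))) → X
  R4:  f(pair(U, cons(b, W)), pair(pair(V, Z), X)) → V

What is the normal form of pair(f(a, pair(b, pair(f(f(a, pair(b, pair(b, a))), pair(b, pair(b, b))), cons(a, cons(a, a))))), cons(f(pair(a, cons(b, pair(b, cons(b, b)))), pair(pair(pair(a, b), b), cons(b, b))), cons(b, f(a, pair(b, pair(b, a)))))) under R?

1. pair(f(a, pair(b, pair(f(f(a, pair(b, pair(b, a))), pair(b, pair(b, b))), cons(a, cons(a, a))))), cons(f(pair(a, cons(b, pair(b, cons(b, b)))), pair(pair(pair(a, b), b), cons(b, b))), cons(b, f(a, pair(b, pair(b, a))))))  →  pair(f(a, pair(b, pair(f(a, pair(b, pair(b, b))), cons(a, cons(a, a))))), cons(f(pair(a, cons(b, pair(b, cons(b, b)))), pair(pair(pair(a, b), b), cons(b, b))), cons(b, f(a, pair(b, pair(b, a))))))   [R3 at 1.2.2.1.1]
2. pair(f(a, pair(b, pair(f(a, pair(b, pair(b, b))), cons(a, cons(a, a))))), cons(f(pair(a, cons(b, pair(b, cons(b, b)))), pair(pair(pair(a, b), b), cons(b, b))), cons(b, f(a, pair(b, pair(b, a))))))  →  pair(f(a, pair(b, pair(b, cons(a, cons(a, a))))), cons(f(pair(a, cons(b, pair(b, cons(b, b)))), pair(pair(pair(a, b), b), cons(b, b))), cons(b, f(a, pair(b, pair(b, a))))))   [R3 at 1.2.2.1]
3. pair(f(a, pair(b, pair(b, cons(a, cons(a, a))))), cons(f(pair(a, cons(b, pair(b, cons(b, b)))), pair(pair(pair(a, b), b), cons(b, b))), cons(b, f(a, pair(b, pair(b, a))))))  →  pair(cons(a, cons(a, a)), cons(f(pair(a, cons(b, pair(b, cons(b, b)))), pair(pair(pair(a, b), b), cons(b, b))), cons(b, f(a, pair(b, pair(b, a))))))   [R3 at 1]
4. pair(cons(a, cons(a, a)), cons(f(pair(a, cons(b, pair(b, cons(b, b)))), pair(pair(pair(a, b), b), cons(b, b))), cons(b, f(a, pair(b, pair(b, a))))))  →  pair(cons(a, cons(a, a)), cons(pair(a, b), cons(b, f(a, pair(b, pair(b, a))))))   [R4 at 2.1]
5. pair(cons(a, cons(a, a)), cons(pair(a, b), cons(b, f(a, pair(b, pair(b, a))))))  →  pair(cons(a, cons(a, a)), cons(pair(a, b), cons(b, a)))   [R3 at 2.2.2]

pair(cons(a, cons(a, a)), cons(pair(a, b), cons(b, a)))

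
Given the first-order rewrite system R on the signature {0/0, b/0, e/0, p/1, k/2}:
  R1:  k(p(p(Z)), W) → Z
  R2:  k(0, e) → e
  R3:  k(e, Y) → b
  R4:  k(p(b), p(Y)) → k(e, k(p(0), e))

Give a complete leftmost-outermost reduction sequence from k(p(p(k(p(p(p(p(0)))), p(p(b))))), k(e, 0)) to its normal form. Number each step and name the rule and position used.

1. k(p(p(k(p(p(p(p(0)))), p(p(b))))), k(e, 0))  →  k(p(p(p(p(0)))), p(p(b)))   [R1 at ε]
2. k(p(p(p(p(0)))), p(p(b)))  →  p(p(0))   [R1 at ε]

p(p(0))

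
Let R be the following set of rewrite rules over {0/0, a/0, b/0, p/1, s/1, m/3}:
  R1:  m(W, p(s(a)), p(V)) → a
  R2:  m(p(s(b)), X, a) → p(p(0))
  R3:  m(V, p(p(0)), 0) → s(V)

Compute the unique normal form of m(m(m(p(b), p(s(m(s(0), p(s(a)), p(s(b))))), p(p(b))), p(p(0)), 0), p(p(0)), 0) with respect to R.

1. m(m(m(p(b), p(s(m(s(0), p(s(a)), p(s(b))))), p(p(b))), p(p(0)), 0), p(p(0)), 0)  →  s(m(m(p(b), p(s(m(s(0), p(s(a)), p(s(b))))), p(p(b))), p(p(0)), 0))   [R3 at ε]
2. s(m(m(p(b), p(s(m(s(0), p(s(a)), p(s(b))))), p(p(b))), p(p(0)), 0))  →  s(s(m(p(b), p(s(m(s(0), p(s(a)), p(s(b))))), p(p(b)))))   [R3 at 1]
3. s(s(m(p(b), p(s(m(s(0), p(s(a)), p(s(b))))), p(p(b)))))  →  s(s(m(p(b), p(s(a)), p(p(b)))))   [R1 at 1.1.2.1.1]
4. s(s(m(p(b), p(s(a)), p(p(b)))))  →  s(s(a))   [R1 at 1.1]

s(s(a))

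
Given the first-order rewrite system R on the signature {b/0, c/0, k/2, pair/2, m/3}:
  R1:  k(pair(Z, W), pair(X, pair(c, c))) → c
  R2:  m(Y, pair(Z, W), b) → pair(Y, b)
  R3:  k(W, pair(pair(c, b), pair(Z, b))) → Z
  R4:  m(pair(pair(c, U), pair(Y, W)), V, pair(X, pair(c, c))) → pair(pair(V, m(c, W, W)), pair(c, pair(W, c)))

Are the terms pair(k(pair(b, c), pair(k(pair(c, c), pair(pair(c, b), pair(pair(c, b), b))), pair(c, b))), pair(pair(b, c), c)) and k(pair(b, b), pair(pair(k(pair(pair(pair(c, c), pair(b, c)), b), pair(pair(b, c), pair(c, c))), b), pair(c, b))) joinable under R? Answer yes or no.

no — NF(t₁) = pair(c, pair(pair(b, c), c)), NF(t₂) = c

Reduce t₁ = pair(k(pair(b, c), pair(k(pair(c, c), pair(pair(c, b), pair(pair(c, b), b))), pair(c, b))), pair(pair(b, c), c)):
1. pair(k(pair(b, c), pair(k(pair(c, c), pair(pair(c, b), pair(pair(c, b), b))), pair(c, b))), pair(pair(b, c), c))  →  pair(k(pair(b, c), pair(pair(c, b), pair(c, b))), pair(pair(b, c), c))   [R3 at 1.2.1]
2. pair(k(pair(b, c), pair(pair(c, b), pair(c, b))), pair(pair(b, c), c))  →  pair(c, pair(pair(b, c), c))   [R3 at 1]

Reduce t₂ = k(pair(b, b), pair(pair(k(pair(pair(pair(c, c), pair(b, c)), b), pair(pair(b, c), pair(c, c))), b), pair(c, b))):
1. k(pair(b, b), pair(pair(k(pair(pair(pair(c, c), pair(b, c)), b), pair(pair(b, c), pair(c, c))), b), pair(c, b)))  →  k(pair(b, b), pair(pair(c, b), pair(c, b)))   [R1 at 2.1.1]
2. k(pair(b, b), pair(pair(c, b), pair(c, b)))  →  c   [R3 at ε]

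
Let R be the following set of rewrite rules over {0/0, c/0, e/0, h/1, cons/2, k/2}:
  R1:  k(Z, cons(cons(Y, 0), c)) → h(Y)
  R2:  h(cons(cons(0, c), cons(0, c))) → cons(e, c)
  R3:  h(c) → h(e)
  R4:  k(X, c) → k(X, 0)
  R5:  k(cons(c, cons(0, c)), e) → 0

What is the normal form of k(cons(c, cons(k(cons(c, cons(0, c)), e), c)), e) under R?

1. k(cons(c, cons(k(cons(c, cons(0, c)), e), c)), e)  →  k(cons(c, cons(0, c)), e)   [R5 at 1.2.1]
2. k(cons(c, cons(0, c)), e)  →  0   [R5 at ε]

0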